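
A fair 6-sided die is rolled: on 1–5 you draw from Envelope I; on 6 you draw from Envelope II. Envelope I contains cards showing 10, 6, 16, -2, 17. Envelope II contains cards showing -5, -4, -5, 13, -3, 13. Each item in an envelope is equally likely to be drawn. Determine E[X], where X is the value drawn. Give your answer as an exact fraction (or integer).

97/12

E[X | Envelope I] = (10 + 6 + 16 − 2 + 17)/5 = 47/5
E[X | Envelope II] = (-5 − 4 − 5 + 13 − 3 + 13)/6 = 3/2
E[X] = (5/6)·47/5 + (1/6)·3/2 = 97/12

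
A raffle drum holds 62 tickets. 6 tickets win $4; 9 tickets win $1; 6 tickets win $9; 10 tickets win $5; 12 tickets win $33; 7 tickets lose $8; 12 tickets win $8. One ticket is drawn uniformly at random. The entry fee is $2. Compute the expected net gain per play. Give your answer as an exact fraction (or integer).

449/62 dollars

E[payout] = (6/62)·4 + (9/62)·1 + (6/62)·9 + (10/62)·5 + (12/62)·33 + (7/62)·(-8) + (12/62)·8 = 573/62
Expected profit = 573/62 − 2 = 449/62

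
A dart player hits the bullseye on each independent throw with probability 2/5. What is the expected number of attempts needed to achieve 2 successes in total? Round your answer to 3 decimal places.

5.000

By linearity (sum of 2 independent geometric waits), E[trials] = 2/p = 2/(2/5) = 5.
≈ 5.000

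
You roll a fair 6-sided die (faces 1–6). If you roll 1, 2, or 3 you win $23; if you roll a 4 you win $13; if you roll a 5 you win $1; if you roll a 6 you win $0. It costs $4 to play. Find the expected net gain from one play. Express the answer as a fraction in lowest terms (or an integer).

59/6 dollars

E[payout] = (1/6)·0 + (1/6)·1 + (1/6)·13 + (1/2)·23 = 83/6
Expected profit = 83/6 − 4 = 59/6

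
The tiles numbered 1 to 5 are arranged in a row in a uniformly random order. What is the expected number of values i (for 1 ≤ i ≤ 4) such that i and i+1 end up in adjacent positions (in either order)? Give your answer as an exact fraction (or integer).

For each i ∈ {1,…,4}, let Xᵢ = 1 if i and i+1 are adjacent. P(Xᵢ=1) = 2·(5−1)!/5! = 2/5.
By linearity, E[ΣXᵢ] = (4)·(2/5) = 8/5.

8/5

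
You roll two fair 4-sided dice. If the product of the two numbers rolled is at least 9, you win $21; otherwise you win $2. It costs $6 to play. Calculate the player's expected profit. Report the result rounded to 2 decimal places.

E[payout] = (3/4)·2 + (1/4)·21 = 27/4
Expected profit = 27/4 − 6 = 3/4 ≈ $0.75

$0.75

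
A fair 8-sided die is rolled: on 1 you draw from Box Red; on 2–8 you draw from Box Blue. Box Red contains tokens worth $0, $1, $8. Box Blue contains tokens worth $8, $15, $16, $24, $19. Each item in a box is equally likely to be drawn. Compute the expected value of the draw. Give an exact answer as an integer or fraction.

E[X | Box Red] = (0 + 1 + 8)/3 = 3
E[X | Box Blue] = (8 + 15 + 16 + 24 + 19)/5 = 82/5
E[X] = (1/8)·3 + (7/8)·82/5 = 589/40

589/40 dollars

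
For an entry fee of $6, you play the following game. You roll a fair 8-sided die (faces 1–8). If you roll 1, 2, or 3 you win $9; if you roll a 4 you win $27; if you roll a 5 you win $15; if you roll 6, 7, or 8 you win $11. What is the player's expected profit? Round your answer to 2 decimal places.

E[payout] = (3/8)·9 + (3/8)·11 + (1/8)·15 + (1/8)·27 = 51/4
Expected profit = 51/4 − 6 = 27/4 ≈ $6.75

$6.75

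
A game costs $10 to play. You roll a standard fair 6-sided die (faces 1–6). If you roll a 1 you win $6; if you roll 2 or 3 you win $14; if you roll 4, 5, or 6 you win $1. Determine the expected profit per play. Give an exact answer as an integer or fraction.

-23/6 dollars

E[payout] = (1/2)·1 + (1/6)·6 + (1/3)·14 = 37/6
Expected profit = 37/6 − 10 = -23/6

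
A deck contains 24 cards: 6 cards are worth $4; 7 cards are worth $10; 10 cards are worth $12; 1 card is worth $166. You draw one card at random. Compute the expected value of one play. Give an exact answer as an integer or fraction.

95/6 dollars

E[payout] = (6/24)·4 + (7/24)·10 + (10/24)·12 + (1/24)·166 = 95/6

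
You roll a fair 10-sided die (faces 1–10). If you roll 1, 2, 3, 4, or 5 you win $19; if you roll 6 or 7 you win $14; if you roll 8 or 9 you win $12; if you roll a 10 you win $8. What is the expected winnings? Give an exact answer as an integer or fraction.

E[payout] = (1/10)·8 + (1/5)·12 + (1/5)·14 + (1/2)·19 = 31/2

31/2 dollars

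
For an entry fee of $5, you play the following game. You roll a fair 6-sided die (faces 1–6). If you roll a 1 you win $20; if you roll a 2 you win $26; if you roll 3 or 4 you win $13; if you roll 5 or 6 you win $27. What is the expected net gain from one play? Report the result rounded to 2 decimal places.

E[payout] = (1/3)·13 + (1/6)·20 + (1/6)·26 + (1/3)·27 = 21
Expected profit = 21 − 5 = 16 ≈ $16.00

$16.00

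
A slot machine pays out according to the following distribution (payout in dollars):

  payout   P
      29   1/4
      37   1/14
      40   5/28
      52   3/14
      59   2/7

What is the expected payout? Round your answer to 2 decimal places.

E[X] = (1/4)·29 + (1/14)·37 + (5/28)·40 + (3/14)·52 + (2/7)·59
     = 1261/28 ≈ 45.04

$45.04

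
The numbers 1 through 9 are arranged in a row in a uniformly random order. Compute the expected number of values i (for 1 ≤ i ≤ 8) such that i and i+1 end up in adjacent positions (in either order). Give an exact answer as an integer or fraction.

16/9

For each i ∈ {1,…,8}, let Xᵢ = 1 if i and i+1 are adjacent. P(Xᵢ=1) = 2·(9−1)!/9! = 2/9.
By linearity, E[ΣXᵢ] = (8)·(2/9) = 16/9.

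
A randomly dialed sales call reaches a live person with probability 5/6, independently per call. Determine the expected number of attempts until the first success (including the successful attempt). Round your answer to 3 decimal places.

For a geometric distribution, E[trials] = 1/p = 1/(5/6) = 6/5.
≈ 1.200

1.200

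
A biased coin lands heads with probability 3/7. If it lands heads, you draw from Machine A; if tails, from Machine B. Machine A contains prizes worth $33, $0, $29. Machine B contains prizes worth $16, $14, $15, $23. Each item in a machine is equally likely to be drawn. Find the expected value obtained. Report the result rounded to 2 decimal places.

E[X | Machine A] = (33 + 0 + 29)/3 = 62/3
E[X | Machine B] = (16 + 14 + 15 + 23)/4 = 17
E[X] = (3/7)·62/3 + (4/7)·17 = 130/7 ≈ 18.57

$18.57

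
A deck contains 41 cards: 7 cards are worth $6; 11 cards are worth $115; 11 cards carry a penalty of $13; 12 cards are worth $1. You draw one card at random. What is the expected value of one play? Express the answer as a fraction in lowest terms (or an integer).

E[payout] = (7/41)·6 + (11/41)·115 + (11/41)·(-13) + (12/41)·1 = 1176/41

1176/41 dollars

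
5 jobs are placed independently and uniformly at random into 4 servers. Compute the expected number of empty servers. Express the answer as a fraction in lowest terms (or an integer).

Let Xⱼ=1 if server j is empty. P(Xⱼ=1) = ((4-1)/4)^5 = 243/1024.
By linearity, E[#empty] = 4·243/1024 = 243/256.

243/256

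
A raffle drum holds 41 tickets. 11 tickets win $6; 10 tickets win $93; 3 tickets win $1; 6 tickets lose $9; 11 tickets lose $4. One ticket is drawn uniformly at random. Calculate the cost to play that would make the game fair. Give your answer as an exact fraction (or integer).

901/41 dollars

E[payout] = (11/41)·6 + (10/41)·93 + (3/41)·1 + (6/41)·(-9) + (11/41)·(-4) = 901/41
Fair fee = E[payout] = 901/41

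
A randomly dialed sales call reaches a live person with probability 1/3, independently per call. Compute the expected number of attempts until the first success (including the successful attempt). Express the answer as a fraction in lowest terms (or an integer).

For a geometric distribution, E[trials] = 1/p = 1/(1/3) = 3.

3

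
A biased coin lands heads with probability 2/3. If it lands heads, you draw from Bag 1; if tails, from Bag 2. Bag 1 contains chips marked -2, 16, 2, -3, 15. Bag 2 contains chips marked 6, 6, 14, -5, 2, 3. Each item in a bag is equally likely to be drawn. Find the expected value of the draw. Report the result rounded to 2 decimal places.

5.18

E[X | Bag 1] = (-2 + 16 + 2 − 3 + 15)/5 = 28/5
E[X | Bag 2] = (6 + 6 + 14 − 5 + 2 + 3)/6 = 13/3
E[X] = (2/3)·28/5 + (1/3)·13/3 = 233/45 ≈ 5.18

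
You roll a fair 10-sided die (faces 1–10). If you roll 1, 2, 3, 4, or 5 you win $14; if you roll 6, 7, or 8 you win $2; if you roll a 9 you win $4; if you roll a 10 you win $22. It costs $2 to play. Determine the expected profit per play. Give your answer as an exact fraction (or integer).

41/5 dollars

E[payout] = (3/10)·2 + (1/10)·4 + (1/2)·14 + (1/10)·22 = 51/5
Expected profit = 51/5 − 2 = 41/5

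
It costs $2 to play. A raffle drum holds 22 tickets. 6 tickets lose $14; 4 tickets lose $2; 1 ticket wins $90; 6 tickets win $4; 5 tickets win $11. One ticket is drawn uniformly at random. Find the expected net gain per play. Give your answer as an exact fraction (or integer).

E[payout] = (6/22)·(-14) + (4/22)·(-2) + (1/22)·90 + (6/22)·4 + (5/22)·11 = 7/2
Expected profit = 7/2 − 2 = 3/2

3/2 dollars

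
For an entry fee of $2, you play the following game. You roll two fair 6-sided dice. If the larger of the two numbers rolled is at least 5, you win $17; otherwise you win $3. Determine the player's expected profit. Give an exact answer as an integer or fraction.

79/9 dollars

E[payout] = (4/9)·3 + (5/9)·17 = 97/9
Expected profit = 97/9 − 2 = 79/9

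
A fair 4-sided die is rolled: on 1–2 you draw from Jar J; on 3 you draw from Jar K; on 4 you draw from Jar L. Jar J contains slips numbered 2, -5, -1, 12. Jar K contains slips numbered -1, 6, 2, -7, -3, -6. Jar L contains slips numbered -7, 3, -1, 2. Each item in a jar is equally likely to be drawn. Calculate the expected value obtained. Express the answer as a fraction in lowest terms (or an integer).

E[X | Jar J] = (2 − 5 − 1 + 12)/4 = 2
E[X | Jar K] = (-1 + 6 + 2 − 7 − 3 − 6)/6 = -3/2
E[X | Jar L] = (-7 + 3 − 1 + 2)/4 = -3/4
E[X] = (1/2)·2 + (1/4)·(-3/2) + (1/4)·(-3/4) = 7/16

7/16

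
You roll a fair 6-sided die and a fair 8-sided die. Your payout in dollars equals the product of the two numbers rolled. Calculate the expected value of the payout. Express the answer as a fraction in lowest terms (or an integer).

63/4 dollars

Distribution of the product of the two numbers rolled: 1 w.p. 1/48, 2 w.p. 1/24, 3 w.p. 1/24, 4 w.p. 1/16, 5 w.p. 1/24, 6 w.p. 1/12, …
E[payout] = (1/48)·1 + (1/24)·2 + (1/24)·3 + (1/16)·4 + (1/24)·5 + (1/12)·6 + (1/48)·7 + (1/16)·8 + (1/48)·9 + (1/24)·10 + (1/12)·12 + (1/48)·14 + (1/24)·15 + (1/24)·16 + (1/24)·18 + (1/24)·20 + (1/48)·21 + (1/16)·24 + (1/48)·25 + (1/48)·28 + (1/24)·30 + (1/48)·32 + (1/48)·35 + (1/48)·36 + (1/48)·40 + (1/48)·42 + (1/48)·48 = 63/4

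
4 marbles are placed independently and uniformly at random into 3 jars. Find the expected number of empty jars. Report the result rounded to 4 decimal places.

0.5926

Let Xⱼ=1 if jar j is empty. P(Xⱼ=1) = ((3-1)/3)^4 = 16/81.
By linearity, E[#empty] = 3·16/81 = 16/27.
≈ 0.5926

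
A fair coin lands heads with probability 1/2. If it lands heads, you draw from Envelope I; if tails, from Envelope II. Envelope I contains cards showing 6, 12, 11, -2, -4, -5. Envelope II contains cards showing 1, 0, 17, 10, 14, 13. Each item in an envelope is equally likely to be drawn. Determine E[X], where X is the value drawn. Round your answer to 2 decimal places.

6.08

E[X | Envelope I] = (6 + 12 + 11 − 2 − 4 − 5)/6 = 3
E[X | Envelope II] = (1 + 0 + 17 + 10 + 14 + 13)/6 = 55/6
E[X] = (1/2)·3 + (1/2)·55/6 = 73/12 ≈ 6.08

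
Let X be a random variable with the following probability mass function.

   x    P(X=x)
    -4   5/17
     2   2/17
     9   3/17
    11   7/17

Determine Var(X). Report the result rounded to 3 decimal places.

E[X] = (5/17)·(-4) + (2/17)·2 + (3/17)·9 + (7/17)·11 = 88/17
E[X²] = (5/17)·16 + (2/17)·4 + (3/17)·81 + (7/17)·121 = 1178/17
Var(X) = 1178/17 − (88/17)² = 12282/289 ≈ 42.498

42.498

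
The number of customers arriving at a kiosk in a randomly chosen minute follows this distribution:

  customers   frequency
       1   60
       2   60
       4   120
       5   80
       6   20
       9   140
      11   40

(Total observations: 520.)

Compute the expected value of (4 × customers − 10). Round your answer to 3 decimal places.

Total = 520, so P(customers=1) = 60/520, etc.
E[4x-10] = (3/26)·(-6) + (3/26)·(-2) + (3/13)·6 + (2/13)·10 + (1/26)·14 + (7/26)·26 + (1/13)·34
     = 158/13 ≈ 12.154

12.154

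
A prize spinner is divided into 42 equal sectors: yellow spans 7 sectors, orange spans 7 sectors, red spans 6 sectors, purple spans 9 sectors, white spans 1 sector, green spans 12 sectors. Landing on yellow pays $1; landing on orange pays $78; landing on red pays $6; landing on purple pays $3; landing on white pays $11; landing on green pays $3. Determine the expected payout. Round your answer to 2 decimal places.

$15.79

E[payout] = (7/42)·1 + (7/42)·78 + (6/42)·6 + (9/42)·3 + (1/42)·11 + (12/42)·3 = 221/14
≈ $15.79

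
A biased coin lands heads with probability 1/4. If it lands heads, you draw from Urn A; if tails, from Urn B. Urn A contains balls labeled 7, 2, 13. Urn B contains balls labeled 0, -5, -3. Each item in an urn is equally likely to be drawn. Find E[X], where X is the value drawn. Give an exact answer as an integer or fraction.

E[X | Urn A] = (7 + 2 + 13)/3 = 22/3
E[X | Urn B] = (0 − 5 − 3)/3 = -8/3
E[X] = (1/4)·22/3 + (3/4)·(-8/3) = -1/6

-1/6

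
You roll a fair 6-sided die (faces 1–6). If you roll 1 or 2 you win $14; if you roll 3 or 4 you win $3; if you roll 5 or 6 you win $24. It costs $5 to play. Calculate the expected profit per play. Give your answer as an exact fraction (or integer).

E[payout] = (1/3)·3 + (1/3)·14 + (1/3)·24 = 41/3
Expected profit = 41/3 − 5 = 26/3

26/3 dollars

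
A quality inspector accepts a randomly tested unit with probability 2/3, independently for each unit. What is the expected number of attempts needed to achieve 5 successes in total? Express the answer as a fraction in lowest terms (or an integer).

15/2

By linearity (sum of 5 independent geometric waits), E[trials] = 5/p = 5/(2/3) = 15/2.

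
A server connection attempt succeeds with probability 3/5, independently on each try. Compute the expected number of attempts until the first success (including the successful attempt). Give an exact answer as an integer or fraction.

For a geometric distribution, E[trials] = 1/p = 1/(3/5) = 5/3.

5/3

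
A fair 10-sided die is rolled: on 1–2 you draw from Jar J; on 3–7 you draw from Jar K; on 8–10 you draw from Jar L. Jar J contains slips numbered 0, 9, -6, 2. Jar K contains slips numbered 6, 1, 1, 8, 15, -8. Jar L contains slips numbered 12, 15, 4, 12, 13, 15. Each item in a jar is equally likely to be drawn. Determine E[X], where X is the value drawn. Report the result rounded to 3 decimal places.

E[X | Jar J] = (0 + 9 − 6 + 2)/4 = 5/4
E[X | Jar K] = (6 + 1 + 1 + 8 + 15 − 8)/6 = 23/6
E[X | Jar L] = (12 + 15 + 4 + 12 + 13 + 15)/6 = 71/6
E[X] = (1/5)·5/4 + (1/2)·23/6 + (3/10)·71/6 = 343/60 ≈ 5.717

5.717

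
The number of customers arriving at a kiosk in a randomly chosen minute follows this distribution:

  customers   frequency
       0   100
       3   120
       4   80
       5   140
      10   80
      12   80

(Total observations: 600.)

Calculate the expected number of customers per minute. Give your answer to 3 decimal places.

5.233

Total = 600, so P(customers=0) = 100/600, etc.
E[X] = (1/6)·0 + (1/5)·3 + (2/15)·4 + (7/30)·5 + (2/15)·10 + (2/15)·12
     = 157/30 ≈ 5.233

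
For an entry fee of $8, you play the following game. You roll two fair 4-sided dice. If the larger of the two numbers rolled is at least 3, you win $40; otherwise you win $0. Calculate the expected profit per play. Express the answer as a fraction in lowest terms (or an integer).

E[payout] = (1/4)·0 + (3/4)·40 = 30
Expected profit = 30 − 8 = 22

$22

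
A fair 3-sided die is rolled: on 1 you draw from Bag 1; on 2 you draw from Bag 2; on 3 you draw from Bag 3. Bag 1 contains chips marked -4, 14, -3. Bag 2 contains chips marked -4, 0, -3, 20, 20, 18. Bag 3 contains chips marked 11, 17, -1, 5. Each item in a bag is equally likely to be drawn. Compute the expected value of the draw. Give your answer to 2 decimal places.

6.28

E[X | Bag 1] = (-4 + 14 − 3)/3 = 7/3
E[X | Bag 2] = (-4 + 0 − 3 + 20 + 20 + 18)/6 = 17/2
E[X | Bag 3] = (11 + 17 − 1 + 5)/4 = 8
E[X] = (1/3)·7/3 + (1/3)·17/2 + (1/3)·8 = 113/18 ≈ 6.28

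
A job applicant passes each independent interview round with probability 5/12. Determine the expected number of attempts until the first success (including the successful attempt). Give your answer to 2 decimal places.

For a geometric distribution, E[trials] = 1/p = 1/(5/12) = 12/5.
≈ 2.40

2.40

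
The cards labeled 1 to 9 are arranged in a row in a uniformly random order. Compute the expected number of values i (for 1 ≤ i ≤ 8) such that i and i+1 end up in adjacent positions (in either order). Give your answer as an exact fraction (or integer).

For each i ∈ {1,…,8}, let Xᵢ = 1 if i and i+1 are adjacent. P(Xᵢ=1) = 2·(9−1)!/9! = 2/9.
By linearity, E[ΣXᵢ] = (8)·(2/9) = 16/9.

16/9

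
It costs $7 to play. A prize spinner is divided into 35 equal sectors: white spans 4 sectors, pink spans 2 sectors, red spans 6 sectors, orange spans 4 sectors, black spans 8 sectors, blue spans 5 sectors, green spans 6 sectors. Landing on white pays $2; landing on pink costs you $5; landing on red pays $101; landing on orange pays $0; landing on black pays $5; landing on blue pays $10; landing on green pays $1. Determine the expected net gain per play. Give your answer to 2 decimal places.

$13.00

E[payout] = (4/35)·2 + (2/35)·(-5) + (6/35)·101 + (4/35)·0 + (8/35)·5 + (5/35)·10 + (6/35)·1 = 20
Expected profit = 20 − 7 = 13 ≈ $13.00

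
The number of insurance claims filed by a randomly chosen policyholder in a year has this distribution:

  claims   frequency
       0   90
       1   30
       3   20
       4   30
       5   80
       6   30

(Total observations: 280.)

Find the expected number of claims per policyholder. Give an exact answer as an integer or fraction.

79/28

Total = 280, so P(claims=0) = 90/280, etc.
E[X] = (9/28)·0 + (3/28)·1 + (1/14)·3 + (3/28)·4 + (2/7)·5 + (3/28)·6
     = 79/28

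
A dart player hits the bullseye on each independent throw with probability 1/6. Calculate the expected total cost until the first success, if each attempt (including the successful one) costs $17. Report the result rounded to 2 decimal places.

$102.00

E[#attempts] = 1/p = 6; E[cost] = 17·6 = 102.
≈ 102.00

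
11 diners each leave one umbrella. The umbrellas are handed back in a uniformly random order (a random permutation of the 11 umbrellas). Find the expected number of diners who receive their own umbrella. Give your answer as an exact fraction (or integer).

1

Let Xᵢ = 1 if person i gets their own umbrella. For each i, P(Xᵢ=1) = 1/11.
By linearity of expectation, E[X₁+…+X_11] = 11·(1/11) = 1.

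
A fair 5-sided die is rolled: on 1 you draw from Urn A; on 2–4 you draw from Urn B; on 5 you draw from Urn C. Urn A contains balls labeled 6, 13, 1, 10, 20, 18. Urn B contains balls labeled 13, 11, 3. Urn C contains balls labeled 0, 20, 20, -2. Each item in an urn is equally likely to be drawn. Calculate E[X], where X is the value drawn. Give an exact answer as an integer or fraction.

E[X | Urn A] = (6 + 13 + 1 + 10 + 20 + 18)/6 = 34/3
E[X | Urn B] = (13 + 11 + 3)/3 = 9
E[X | Urn C] = (0 + 20 + 20 − 2)/4 = 19/2
E[X] = (1/5)·34/3 + (3/5)·9 + (1/5)·19/2 = 287/30

287/30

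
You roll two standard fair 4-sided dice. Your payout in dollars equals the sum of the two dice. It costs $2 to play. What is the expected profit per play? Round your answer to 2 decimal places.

Distribution of the sum of the two dice: 2 w.p. 1/16, 3 w.p. 1/8, 4 w.p. 3/16, 5 w.p. 1/4, 6 w.p. 3/16, 7 w.p. 1/8, …
E[payout] = (1/16)·2 + (1/8)·3 + (3/16)·4 + (1/4)·5 + (3/16)·6 + (1/8)·7 + (1/16)·8 = 5
Expected profit = 5 − 2 = 3 ≈ $3.00

$3.00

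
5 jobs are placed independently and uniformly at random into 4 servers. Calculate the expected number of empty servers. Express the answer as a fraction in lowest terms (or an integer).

243/256

Let Xⱼ=1 if server j is empty. P(Xⱼ=1) = ((4-1)/4)^5 = 243/1024.
By linearity, E[#empty] = 4·243/1024 = 243/256.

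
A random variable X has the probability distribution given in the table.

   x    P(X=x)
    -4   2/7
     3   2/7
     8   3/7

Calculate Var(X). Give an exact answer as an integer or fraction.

1210/49

E[X] = (2/7)·(-4) + (2/7)·3 + (3/7)·8 = 22/7
E[X²] = (2/7)·16 + (2/7)·9 + (3/7)·64 = 242/7
Var(X) = 242/7 − (22/7)² = 1210/49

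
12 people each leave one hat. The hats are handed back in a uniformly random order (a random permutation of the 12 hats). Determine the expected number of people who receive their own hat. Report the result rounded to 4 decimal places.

1.0000

Let Xᵢ = 1 if person i gets their own hat. For each i, P(Xᵢ=1) = 1/12.
By linearity of expectation, E[X₁+…+X_12] = 12·(1/12) = 1.
≈ 1.0000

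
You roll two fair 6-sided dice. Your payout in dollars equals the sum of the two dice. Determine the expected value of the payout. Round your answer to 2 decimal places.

$7.00

Distribution of the sum of the two dice: 2 w.p. 1/36, 3 w.p. 1/18, 4 w.p. 1/12, 5 w.p. 1/9, 6 w.p. 5/36, 7 w.p. 1/6, …
E[payout] = (1/36)·2 + (1/18)·3 + (1/12)·4 + (1/9)·5 + (5/36)·6 + (1/6)·7 + (5/36)·8 + (1/9)·9 + (1/12)·10 + (1/18)·11 + (1/36)·12 = 7
≈ $7.00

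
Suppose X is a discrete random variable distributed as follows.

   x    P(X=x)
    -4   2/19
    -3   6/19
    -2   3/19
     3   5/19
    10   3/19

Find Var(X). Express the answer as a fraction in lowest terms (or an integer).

E[X] = (2/19)·(-4) + (6/19)·(-3) + (3/19)·(-2) + (5/19)·3 + (3/19)·10 = 13/19
E[X²] = (2/19)·16 + (6/19)·9 + (3/19)·4 + (5/19)·9 + (3/19)·100 = 443/19
Var(X) = 443/19 − (13/19)² = 8248/361

8248/361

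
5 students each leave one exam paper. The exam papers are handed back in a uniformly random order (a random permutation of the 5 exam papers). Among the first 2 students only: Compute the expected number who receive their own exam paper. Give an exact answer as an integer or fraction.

Let Xᵢ = 1 if person i gets their own exam paper. For each i, P(Xᵢ=1) = 1/5.
By linearity of expectation, E[X₁+…+X_2] = 2·(1/5) = 2/5.

2/5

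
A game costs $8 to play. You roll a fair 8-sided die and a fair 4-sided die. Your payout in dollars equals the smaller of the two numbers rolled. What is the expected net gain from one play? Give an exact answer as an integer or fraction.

Distribution of the smaller of the two numbers rolled: 1 w.p. 11/32, 2 w.p. 9/32, 3 w.p. 7/32, 4 w.p. 5/32
E[payout] = (11/32)·1 + (9/32)·2 + (7/32)·3 + (5/32)·4 = 35/16
Expected profit = 35/16 − 8 = -93/16

-93/16 dollars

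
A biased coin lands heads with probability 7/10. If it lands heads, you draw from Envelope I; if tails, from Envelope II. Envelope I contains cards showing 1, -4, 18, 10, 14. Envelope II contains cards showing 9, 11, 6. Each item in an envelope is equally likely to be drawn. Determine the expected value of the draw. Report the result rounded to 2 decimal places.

E[X | Envelope I] = (1 − 4 + 18 + 10 + 14)/5 = 39/5
E[X | Envelope II] = (9 + 11 + 6)/3 = 26/3
E[X] = (7/10)·39/5 + (3/10)·26/3 = 403/50 ≈ 8.06

8.06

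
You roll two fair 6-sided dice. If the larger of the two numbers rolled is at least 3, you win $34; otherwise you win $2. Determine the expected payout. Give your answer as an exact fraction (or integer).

274/9 dollars

E[payout] = (1/9)·2 + (8/9)·34 = 274/9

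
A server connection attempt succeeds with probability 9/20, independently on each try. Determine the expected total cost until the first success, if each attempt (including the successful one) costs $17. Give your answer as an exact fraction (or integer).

E[#attempts] = 1/p = 20/9; E[cost] = 17·20/9 = 340/9.

340/9 dollars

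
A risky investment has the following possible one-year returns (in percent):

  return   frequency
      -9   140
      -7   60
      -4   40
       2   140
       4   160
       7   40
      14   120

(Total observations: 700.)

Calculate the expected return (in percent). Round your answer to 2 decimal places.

1.49

Total = 700, so P(return=-9) = 140/700, etc.
E[X] = (1/5)·(-9) + (3/35)·(-7) + (2/35)·(-4) + (1/5)·2 + (8/35)·4 + (2/35)·7 + (6/35)·14
     = 52/35 ≈ 1.49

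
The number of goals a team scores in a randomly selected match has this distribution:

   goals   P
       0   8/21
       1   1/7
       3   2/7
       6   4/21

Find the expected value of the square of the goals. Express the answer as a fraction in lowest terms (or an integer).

67/7

E[X²] = (8/21)·0 + (1/7)·1 + (2/7)·9 + (4/21)·36
     = 67/7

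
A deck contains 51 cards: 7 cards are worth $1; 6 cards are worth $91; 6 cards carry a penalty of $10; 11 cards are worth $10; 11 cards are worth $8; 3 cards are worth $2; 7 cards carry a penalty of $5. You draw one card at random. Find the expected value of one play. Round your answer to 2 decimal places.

E[payout] = (7/51)·1 + (6/51)·91 + (6/51)·(-10) + (11/51)·10 + (11/51)·8 + (3/51)·2 + (7/51)·(-5) = 662/51
≈ $12.98

$12.98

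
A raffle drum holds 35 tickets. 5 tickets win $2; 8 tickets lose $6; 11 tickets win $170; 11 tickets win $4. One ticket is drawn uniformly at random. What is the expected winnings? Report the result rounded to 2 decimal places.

E[payout] = (5/35)·2 + (8/35)·(-6) + (11/35)·170 + (11/35)·4 = 268/5
≈ $53.60

$53.60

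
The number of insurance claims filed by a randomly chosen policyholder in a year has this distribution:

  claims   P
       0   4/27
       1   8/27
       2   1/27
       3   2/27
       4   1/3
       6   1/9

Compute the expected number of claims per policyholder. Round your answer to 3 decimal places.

2.593

E[X] = (4/27)·0 + (8/27)·1 + (1/27)·2 + (2/27)·3 + (1/3)·4 + (1/9)·6
     = 70/27 ≈ 2.593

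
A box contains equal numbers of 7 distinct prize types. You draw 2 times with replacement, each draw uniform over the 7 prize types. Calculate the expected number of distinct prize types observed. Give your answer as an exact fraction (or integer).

Let Xⱼ=1 if type j appears at least once. P(Xⱼ=1) = 1 − ((7−1)/7)^2 = 13/49.
E[#distinct] = 7·13/49 = 13/7.

13/7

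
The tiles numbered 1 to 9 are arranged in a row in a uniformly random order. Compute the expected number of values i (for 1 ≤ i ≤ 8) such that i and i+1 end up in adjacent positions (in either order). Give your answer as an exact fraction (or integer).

16/9

For each i ∈ {1,…,8}, let Xᵢ = 1 if i and i+1 are adjacent. P(Xᵢ=1) = 2·(9−1)!/9! = 2/9.
By linearity, E[ΣXᵢ] = (8)·(2/9) = 16/9.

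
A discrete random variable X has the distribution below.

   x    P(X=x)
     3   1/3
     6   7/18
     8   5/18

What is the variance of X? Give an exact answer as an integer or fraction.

317/81

E[X] = (1/3)·3 + (7/18)·6 + (5/18)·8 = 50/9
E[X²] = (1/3)·9 + (7/18)·36 + (5/18)·64 = 313/9
Var(X) = 313/9 − (50/9)² = 317/81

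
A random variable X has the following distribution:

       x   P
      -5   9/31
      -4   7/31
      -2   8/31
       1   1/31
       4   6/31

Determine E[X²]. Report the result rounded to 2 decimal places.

15.03

E[X²] = (9/31)·25 + (7/31)·16 + (8/31)·4 + (1/31)·1 + (6/31)·16
     = 466/31 ≈ 15.03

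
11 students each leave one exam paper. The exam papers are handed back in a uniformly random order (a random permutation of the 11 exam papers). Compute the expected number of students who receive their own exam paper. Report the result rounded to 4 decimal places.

1.0000

Let Xᵢ = 1 if person i gets their own exam paper. For each i, P(Xᵢ=1) = 1/11.
By linearity of expectation, E[X₁+…+X_11] = 11·(1/11) = 1.
≈ 1.0000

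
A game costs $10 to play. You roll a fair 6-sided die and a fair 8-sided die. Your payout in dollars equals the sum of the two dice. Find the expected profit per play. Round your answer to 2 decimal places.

-$2.00

Distribution of the sum of the two dice: 2 w.p. 1/48, 3 w.p. 1/24, 4 w.p. 1/16, 5 w.p. 1/12, 6 w.p. 5/48, 7 w.p. 1/8, …
E[payout] = (1/48)·2 + (1/24)·3 + (1/16)·4 + (1/12)·5 + (5/48)·6 + (1/8)·7 + (1/8)·8 + (1/8)·9 + (5/48)·10 + (1/12)·11 + (1/16)·12 + (1/24)·13 + (1/48)·14 = 8
Expected profit = 8 − 10 = -2 ≈ -$2.00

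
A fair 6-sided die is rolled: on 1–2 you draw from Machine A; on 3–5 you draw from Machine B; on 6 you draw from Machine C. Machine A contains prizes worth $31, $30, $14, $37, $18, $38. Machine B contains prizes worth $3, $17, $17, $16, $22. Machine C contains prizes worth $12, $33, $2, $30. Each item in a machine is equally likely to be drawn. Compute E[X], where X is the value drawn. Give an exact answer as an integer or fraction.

E[X | Machine A] = (31 + 30 + 14 + 37 + 18 + 38)/6 = 28
E[X | Machine B] = (3 + 17 + 17 + 16 + 22)/5 = 15
E[X | Machine C] = (12 + 33 + 2 + 30)/4 = 77/4
E[X] = (1/3)·28 + (1/2)·15 + (1/6)·77/4 = 481/24

481/24 dollars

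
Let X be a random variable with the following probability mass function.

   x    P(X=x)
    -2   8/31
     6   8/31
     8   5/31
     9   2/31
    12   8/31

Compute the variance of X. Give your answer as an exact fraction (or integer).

838/31

E[X] = (8/31)·(-2) + (8/31)·6 + (5/31)·8 + (2/31)·9 + (8/31)·12 = 6
E[X²] = (8/31)·4 + (8/31)·36 + (5/31)·64 + (2/31)·81 + (8/31)·144 = 1954/31
Var(X) = 1954/31 − (6)² = 838/31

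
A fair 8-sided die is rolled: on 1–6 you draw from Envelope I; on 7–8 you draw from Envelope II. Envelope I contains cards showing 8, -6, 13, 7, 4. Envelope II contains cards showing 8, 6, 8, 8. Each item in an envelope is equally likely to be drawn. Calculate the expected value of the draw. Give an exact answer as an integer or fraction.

E[X | Envelope I] = (8 − 6 + 13 + 7 + 4)/5 = 26/5
E[X | Envelope II] = (8 + 6 + 8 + 8)/4 = 15/2
E[X] = (3/4)·26/5 + (1/4)·15/2 = 231/40

231/40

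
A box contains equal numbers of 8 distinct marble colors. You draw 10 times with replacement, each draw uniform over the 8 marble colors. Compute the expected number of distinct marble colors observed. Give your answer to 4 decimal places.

Let Xⱼ=1 if type j appears at least once. P(Xⱼ=1) = 1 − ((8−1)/8)^10 = 791266575/1073741824.
E[#distinct] = 8·791266575/1073741824 = 791266575/134217728.
≈ 5.8954

5.8954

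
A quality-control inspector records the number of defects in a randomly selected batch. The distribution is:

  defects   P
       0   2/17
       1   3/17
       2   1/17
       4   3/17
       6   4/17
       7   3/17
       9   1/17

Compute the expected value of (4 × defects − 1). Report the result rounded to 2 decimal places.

15.71

E[4x-1] = (2/17)·(-1) + (3/17)·3 + (1/17)·7 + (3/17)·15 + (4/17)·23 + (3/17)·27 + (1/17)·35
     = 267/17 ≈ 15.71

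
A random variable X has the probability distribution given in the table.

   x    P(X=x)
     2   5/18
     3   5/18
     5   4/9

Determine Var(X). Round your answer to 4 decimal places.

1.6821

E[X] = (5/18)·2 + (5/18)·3 + (4/9)·5 = 65/18
E[X²] = (5/18)·4 + (5/18)·9 + (4/9)·25 = 265/18
Var(X) = 265/18 − (65/18)² = 545/324 ≈ 1.6821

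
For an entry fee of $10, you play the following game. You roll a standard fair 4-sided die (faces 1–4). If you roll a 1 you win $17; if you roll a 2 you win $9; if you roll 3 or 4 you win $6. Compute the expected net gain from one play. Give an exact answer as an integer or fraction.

-1/2 dollars

E[payout] = (1/2)·6 + (1/4)·9 + (1/4)·17 = 19/2
Expected profit = 19/2 − 10 = -1/2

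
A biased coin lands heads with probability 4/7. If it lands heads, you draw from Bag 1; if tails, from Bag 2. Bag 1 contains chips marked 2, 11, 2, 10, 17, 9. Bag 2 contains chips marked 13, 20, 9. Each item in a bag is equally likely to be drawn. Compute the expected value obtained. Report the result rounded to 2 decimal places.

10.86

E[X | Bag 1] = (2 + 11 + 2 + 10 + 17 + 9)/6 = 17/2
E[X | Bag 2] = (13 + 20 + 9)/3 = 14
E[X] = (4/7)·17/2 + (3/7)·14 = 76/7 ≈ 10.86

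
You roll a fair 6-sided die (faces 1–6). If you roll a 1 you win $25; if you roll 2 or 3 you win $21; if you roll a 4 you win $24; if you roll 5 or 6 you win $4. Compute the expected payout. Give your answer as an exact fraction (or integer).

33/2 dollars

E[payout] = (1/3)·4 + (1/3)·21 + (1/6)·24 + (1/6)·25 = 33/2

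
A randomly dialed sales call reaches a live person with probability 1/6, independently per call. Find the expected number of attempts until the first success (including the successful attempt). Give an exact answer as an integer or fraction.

For a geometric distribution, E[trials] = 1/p = 1/(1/6) = 6.

6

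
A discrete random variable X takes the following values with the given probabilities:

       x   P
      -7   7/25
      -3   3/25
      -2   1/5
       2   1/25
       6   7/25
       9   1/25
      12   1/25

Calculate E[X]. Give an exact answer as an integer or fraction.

-3/25

E[X] = (7/25)·(-7) + (3/25)·(-3) + (1/5)·(-2) + (1/25)·2 + (7/25)·6 + (1/25)·9 + (1/25)·12
     = -3/25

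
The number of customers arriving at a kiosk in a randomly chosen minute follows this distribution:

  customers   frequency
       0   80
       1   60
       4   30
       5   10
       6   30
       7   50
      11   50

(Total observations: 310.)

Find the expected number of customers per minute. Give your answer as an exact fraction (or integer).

Total = 310, so P(customers=0) = 80/310, etc.
E[X] = (8/31)·0 + (6/31)·1 + (3/31)·4 + (1/31)·5 + (3/31)·6 + (5/31)·7 + (5/31)·11
     = 131/31

131/31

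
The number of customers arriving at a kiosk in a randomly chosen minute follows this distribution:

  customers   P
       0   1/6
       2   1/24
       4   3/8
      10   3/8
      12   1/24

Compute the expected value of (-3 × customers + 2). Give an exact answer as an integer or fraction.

-31/2

E[-3x+2] = (1/6)·2 + (1/24)·(-4) + (3/8)·(-10) + (3/8)·(-28) + (1/24)·(-34)
     = -31/2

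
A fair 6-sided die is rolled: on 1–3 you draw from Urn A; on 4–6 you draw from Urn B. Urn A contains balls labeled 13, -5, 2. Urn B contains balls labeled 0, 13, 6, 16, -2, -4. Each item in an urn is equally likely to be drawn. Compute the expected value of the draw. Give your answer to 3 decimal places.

4.083

E[X | Urn A] = (13 − 5 + 2)/3 = 10/3
E[X | Urn B] = (0 + 13 + 6 + 16 − 2 − 4)/6 = 29/6
E[X] = (1/2)·10/3 + (1/2)·29/6 = 49/12 ≈ 4.083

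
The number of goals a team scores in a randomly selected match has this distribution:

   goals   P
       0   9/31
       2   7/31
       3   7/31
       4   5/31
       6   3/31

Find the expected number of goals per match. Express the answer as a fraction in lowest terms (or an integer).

73/31

E[X] = (9/31)·0 + (7/31)·2 + (7/31)·3 + (5/31)·4 + (3/31)·6
     = 73/31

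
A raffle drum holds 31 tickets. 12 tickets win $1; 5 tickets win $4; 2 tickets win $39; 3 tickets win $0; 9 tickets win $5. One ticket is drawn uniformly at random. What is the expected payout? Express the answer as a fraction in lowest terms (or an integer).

$5

E[payout] = (12/31)·1 + (5/31)·4 + (2/31)·39 + (3/31)·0 + (9/31)·5 = 5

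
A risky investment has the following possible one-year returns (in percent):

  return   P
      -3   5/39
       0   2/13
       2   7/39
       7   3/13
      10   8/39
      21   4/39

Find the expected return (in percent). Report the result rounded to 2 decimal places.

E[X] = (5/39)·(-3) + (2/13)·0 + (7/39)·2 + (3/13)·7 + (8/39)·10 + (4/39)·21
     = 226/39 ≈ 5.79

5.79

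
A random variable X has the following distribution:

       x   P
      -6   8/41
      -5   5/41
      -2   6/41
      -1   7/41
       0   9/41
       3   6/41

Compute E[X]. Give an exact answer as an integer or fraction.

-74/41

E[X] = (8/41)·(-6) + (5/41)·(-5) + (6/41)·(-2) + (7/41)·(-1) + (9/41)·0 + (6/41)·3
     = -74/41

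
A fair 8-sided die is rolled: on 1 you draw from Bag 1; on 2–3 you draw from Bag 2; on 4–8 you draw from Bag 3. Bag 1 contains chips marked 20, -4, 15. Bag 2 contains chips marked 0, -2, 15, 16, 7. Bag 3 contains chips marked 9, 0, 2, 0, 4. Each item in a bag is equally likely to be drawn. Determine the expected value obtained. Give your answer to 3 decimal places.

E[X | Bag 1] = (20 − 4 + 15)/3 = 31/3
E[X | Bag 2] = (0 − 2 + 15 + 16 + 7)/5 = 36/5
E[X | Bag 3] = (9 + 0 + 2 + 0 + 4)/5 = 3
E[X] = (1/8)·31/3 + (1/4)·36/5 + (5/8)·3 = 149/30 ≈ 4.967

4.967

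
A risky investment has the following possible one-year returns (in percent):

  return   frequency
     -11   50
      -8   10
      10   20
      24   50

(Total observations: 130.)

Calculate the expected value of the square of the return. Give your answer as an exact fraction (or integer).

Total = 130, so P(return=-11) = 50/130, etc.
E[X²] = (5/13)·121 + (1/13)·64 + (2/13)·100 + (5/13)·576
     = 3749/13

3749/13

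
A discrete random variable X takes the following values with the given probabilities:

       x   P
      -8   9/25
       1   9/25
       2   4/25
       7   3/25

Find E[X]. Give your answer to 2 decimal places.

-1.36

E[X] = (9/25)·(-8) + (9/25)·1 + (4/25)·2 + (3/25)·7
     = -34/25 ≈ -1.36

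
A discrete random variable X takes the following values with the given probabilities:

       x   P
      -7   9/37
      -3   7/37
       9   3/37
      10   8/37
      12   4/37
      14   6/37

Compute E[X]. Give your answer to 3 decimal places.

E[X] = (9/37)·(-7) + (7/37)·(-3) + (3/37)·9 + (8/37)·10 + (4/37)·12 + (6/37)·14
     = 155/37 ≈ 4.189

4.189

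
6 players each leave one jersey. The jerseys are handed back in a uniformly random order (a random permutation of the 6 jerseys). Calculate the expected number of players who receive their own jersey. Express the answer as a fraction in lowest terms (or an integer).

Let Xᵢ = 1 if person i gets their own jersey. For each i, P(Xᵢ=1) = 1/6.
By linearity of expectation, E[X₁+…+X_6] = 6·(1/6) = 1.

1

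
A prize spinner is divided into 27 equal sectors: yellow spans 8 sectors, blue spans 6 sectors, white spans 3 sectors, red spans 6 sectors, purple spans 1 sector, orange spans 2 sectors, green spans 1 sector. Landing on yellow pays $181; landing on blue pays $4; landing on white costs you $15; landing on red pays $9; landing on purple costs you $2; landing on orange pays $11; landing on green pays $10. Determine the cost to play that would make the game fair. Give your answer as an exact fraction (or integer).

1511/27 dollars

E[payout] = (8/27)·181 + (6/27)·4 + (3/27)·(-15) + (6/27)·9 + (1/27)·(-2) + (2/27)·11 + (1/27)·10 = 1511/27
Fair fee = E[payout] = 1511/27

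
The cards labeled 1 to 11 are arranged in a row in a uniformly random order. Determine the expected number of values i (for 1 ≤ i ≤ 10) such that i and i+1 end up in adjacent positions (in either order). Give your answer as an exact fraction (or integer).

For each i ∈ {1,…,10}, let Xᵢ = 1 if i and i+1 are adjacent. P(Xᵢ=1) = 2·(11−1)!/11! = 2/11.
By linearity, E[ΣXᵢ] = (10)·(2/11) = 20/11.

20/11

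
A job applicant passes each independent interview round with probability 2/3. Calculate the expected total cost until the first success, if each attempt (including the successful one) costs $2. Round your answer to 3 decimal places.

$3.000

E[#attempts] = 1/p = 3/2; E[cost] = 2·3/2 = 3.
≈ 3.000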